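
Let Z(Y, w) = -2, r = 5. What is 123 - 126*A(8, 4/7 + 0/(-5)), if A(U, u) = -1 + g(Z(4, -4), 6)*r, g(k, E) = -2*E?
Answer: 7809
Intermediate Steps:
A(U, u) = -61 (A(U, u) = -1 - 2*6*5 = -1 - 12*5 = -1 - 60 = -61)
123 - 126*A(8, 4/7 + 0/(-5)) = 123 - 126*(-61) = 123 + 7686 = 7809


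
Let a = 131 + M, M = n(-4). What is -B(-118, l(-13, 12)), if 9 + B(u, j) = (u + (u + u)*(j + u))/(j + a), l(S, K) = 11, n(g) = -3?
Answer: -23883/139 ≈ -171.82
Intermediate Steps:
M = -3
a = 128 (a = 131 - 3 = 128)
B(u, j) = -9 + (u + 2*u*(j + u))/(128 + j) (B(u, j) = -9 + (u + (u + u)*(j + u))/(j + 128) = -9 + (u + (2*u)*(j + u))/(128 + j) = -9 + (u + 2*u*(j + u))/(128 + j))
-B(-118, l(-13, 12)) = -(-1152 - 118 - 9*11 + 2*(-118)² + 2*11*(-118))/(128 + 11) = -(-1152 - 118 - 99 + 2*13924 - 2596)/139 = -(-1152 - 118 - 99 + 27848 - 2596)/139 = -23883/139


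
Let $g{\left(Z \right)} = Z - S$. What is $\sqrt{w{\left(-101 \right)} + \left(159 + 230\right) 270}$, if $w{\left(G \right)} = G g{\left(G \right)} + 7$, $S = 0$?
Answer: $\sqrt{115238} \approx 339.47$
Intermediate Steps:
$g{\left(Z \right)} = Z$ ($g{\left(Z \right)} = Z - 0 = Z + 0 = Z$)
$w{\left(G \right)} = 7 + G^{2}$ ($w{\left(G \right)} = G G + 7 = G^{2} + 7 = 7 + G^{2}$)
$\sqrt{w{\left(-101 \right)} + \left(159 + 230\right) 270} = \sqrt{\left(7 + \left(-101\right)^{2}\right) + \left(159 + 230\right) 270} = \sqrt{\left(7 + 10201\right) + 389 \cdot 270} = \sqrt{10208 + 105030} = \sqrt{115238}$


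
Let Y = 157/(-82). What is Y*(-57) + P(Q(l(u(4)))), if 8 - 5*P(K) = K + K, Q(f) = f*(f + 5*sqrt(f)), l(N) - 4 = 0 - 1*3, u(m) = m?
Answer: 44417/410 ≈ 108.33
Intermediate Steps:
l(N) = 1 (l(N) = 4 + (0 - 1*3) = 4 + (0 - 3) = 4 - 3 = 1)
Y = -157/82 (Y = 157*(-1/82) = -157/82 ≈ -1.9146)
P(K) = 8/5 - 2*K/5 (P(K) = 8/5 - (K + K)/5 = 8/5 - 2*K/5)
Y*(-57) + P(Q(l(u(4)))) = -157/82*(-57) + (8/5 - 2*(1**2 + 5*1**(3/2))/5) = 8949/82 + (8/5 - 2*(1 + 5*1)/5) = 8949/82 + (8/5 - 2*(1 + 5)/5) = 8949/82 + (8/5 - 2/5*6) = 8949/82 + (8/5 - 12/5) = 8949/82 - 4/5 = 44417/410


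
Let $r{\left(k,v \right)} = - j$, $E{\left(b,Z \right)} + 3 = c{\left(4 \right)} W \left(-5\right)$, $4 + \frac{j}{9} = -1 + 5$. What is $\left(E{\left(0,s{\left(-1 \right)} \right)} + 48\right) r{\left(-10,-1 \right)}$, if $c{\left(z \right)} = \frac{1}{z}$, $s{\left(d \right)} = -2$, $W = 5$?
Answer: $0$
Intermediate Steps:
$j = 0$ ($j = -36 + 9 \left(-1 + 5\right) = -36 + 9 \cdot 4 = -36 + 36 = 0$)
$E{\left(b,Z \right)} = - \frac{37}{4}$ ($E{\left(b,Z \right)} = -3 + \frac{1}{4} \cdot 5 \left(-5\right) = -3 + \frac{5}{4} \left(-5\right) = -3 - \frac{25}{4} = - \frac{37}{4}$)
$r{\left(k,v \right)} = 0$ ($r{\left(k,v \right)} = \left(-1\right) 0 = 0$)
$\left(E{\left(0,s{\left(-1 \right)} \right)} + 48\right) r{\left(-10,-1 \right)} = \left(- \frac{37}{4} + 48\right) 0 = \frac{155}{4} \cdot 0 = 0$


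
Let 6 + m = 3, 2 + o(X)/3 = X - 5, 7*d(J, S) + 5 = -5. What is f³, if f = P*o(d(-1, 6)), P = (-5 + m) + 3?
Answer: 693154125/343 ≈ 2.0209e+6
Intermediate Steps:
d(J, S) = -10/7 (d(J, S) = -5/7 + (⅐)*(-5) = -5/7 - 5/7 = -10/7)
o(X) = -21 + 3*X (o(X) = -6 + 3*(X - 5) = -6 + 3*(-5 + X) = -6 + (-15 + 3*X) = -21 + 3*X)
m = -3 (m = -6 + 3 = -3)
P = -5 (P = (-5 - 3) + 3 = -8 + 3 = -5)
f = 885/7 (f = -5*(-21 + 3*(-10/7)) = -5*(-21 - 30/7) = -5*(-177/7) = 885/7 ≈ 126.43)
f³ = (885/7)³ = 693154125/343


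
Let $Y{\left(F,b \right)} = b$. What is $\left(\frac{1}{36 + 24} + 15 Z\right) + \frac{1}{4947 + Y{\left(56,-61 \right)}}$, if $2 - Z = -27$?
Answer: $\frac{63764773}{146580} \approx 435.02$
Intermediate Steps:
$Z = 29$ ($Z = 2 - -27 = 2 + 27 = 29$)
$\left(\frac{1}{36 + 24} + 15 Z\right) + \frac{1}{4947 + Y{\left(56,-61 \right)}} = \left(\frac{1}{36 + 24} + 15 \cdot 29\right) + \frac{1}{4947 - 61} = \left(\frac{1}{60} + 435\right) + \frac{1}{4886} = \frac{26101}{60} + \frac{1}{4886} = \frac{63764773}{146580}$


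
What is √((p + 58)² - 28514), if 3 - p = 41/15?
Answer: I*√5651774/15 ≈ 158.49*I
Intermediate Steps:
p = 4/15 (p = 3 - 41/15 = 4/15 ≈ 0.26667)
√((p + 58)² - 28514) = √((4/15 + 58)² - 28514) = √((874/15)² - 28514) = √(763876/225 - 28514) = √(-5651774/225) = I*√5651774/15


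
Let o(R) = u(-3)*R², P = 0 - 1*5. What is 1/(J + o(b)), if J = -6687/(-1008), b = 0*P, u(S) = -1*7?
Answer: 112/743 ≈ 0.15074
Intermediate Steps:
u(S) = -7
P = -5 (P = 0 - 5 = -5)
b = 0 (b = 0*(-5) = 0)
o(R) = -7*R²
J = 743/112 (J = -6687*(-1/1008) = 743/112 ≈ 6.6339)
1/(J + o(b)) = 1/(743/112 - 7*0²) = 1/(743/112 - 7*0) = 1/(743/112 + 0) = 1/(743/112) = 112/743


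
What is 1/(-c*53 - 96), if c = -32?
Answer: 1/1600 ≈ 0.00062500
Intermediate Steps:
1/(-c*53 - 96) = 1/(-1*(-32)*53 - 96) = 1/(32*53 - 96) = 1/(1696 - 96) = 1/1600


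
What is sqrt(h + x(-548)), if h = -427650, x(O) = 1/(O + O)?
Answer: I*sqrt(128425005874)/548 ≈ 653.95*I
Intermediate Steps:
x(O) = 1/(2*O)
sqrt(h + x(-548)) = sqrt(-427650 + (1/2)/(-548)) = sqrt(-427650 + (1/2)*(-1/548)) = sqrt(-427650 - 1/1096) = sqrt(-468704401/1096) = I*sqrt(128425005874)/548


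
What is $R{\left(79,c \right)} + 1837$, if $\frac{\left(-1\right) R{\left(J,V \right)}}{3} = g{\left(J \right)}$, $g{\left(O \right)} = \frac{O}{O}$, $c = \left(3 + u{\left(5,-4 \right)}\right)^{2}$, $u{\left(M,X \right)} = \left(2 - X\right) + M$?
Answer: $1834$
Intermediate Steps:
$u{\left(M,X \right)} = 2 + M - X$
$c = 196$ ($c = \left(3 + \left(2 + 5 - -4\right)\right)^{2} = \left(3 + \left(2 + 5 + 4\right)\right)^{2} = \left(3 + 11\right)^{2} = 14^{2} = 196$)
$g{\left(O \right)} = 1$
$R{\left(J,V \right)} = -3$ ($R{\left(J,V \right)} = \left(-3\right) 1 = -3$)
$R{\left(79,c \right)} + 1837 = -3 + 1837 = 1834$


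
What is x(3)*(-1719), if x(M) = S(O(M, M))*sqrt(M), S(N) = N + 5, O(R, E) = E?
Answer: -13752*sqrt(3) ≈ -23819.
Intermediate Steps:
S(N) = 5 + N
x(M) = sqrt(M)*(5 + M) (x(M) = (5 + M)*sqrt(M) = sqrt(M)*(5 + M))
x(3)*(-1719) = (sqrt(3)*(5 + 3))*(-1719) = (sqrt(3)*8)*(-1719) = (8*sqrt(3))*(-1719) = -13752*sqrt(3)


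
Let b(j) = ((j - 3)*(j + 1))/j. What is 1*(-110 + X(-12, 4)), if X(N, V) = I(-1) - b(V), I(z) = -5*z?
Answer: -425/4 ≈ -106.25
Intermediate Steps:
b(j) = (1 + j)*(-3 + j)/j (b(j) = ((-3 + j)*(1 + j))/j = ((1 + j)*(-3 + j))/j = (1 + j)*(-3 + j)/j)
X(N, V) = 7 - V + 3/V (X(N, V) = -5*(-1) - (-2 + V - 3/V) = 5 + (2 - V + 3/V) = 7 - V + 3/V)
1*(-110 + X(-12, 4)) = 1*(-110 + (7 - 1*4 + 3/4)) = 1*(-110 + (7 - 4 + 3*(1/4))) = 1*(-110 + (7 - 4 + 3/4)) = 1*(-110 + 15/4) = 1*(-425/4) = -425/4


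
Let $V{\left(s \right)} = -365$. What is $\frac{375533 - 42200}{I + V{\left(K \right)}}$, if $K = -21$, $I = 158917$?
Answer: $\frac{333333}{158552} \approx 2.1024$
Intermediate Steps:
$\frac{375533 - 42200}{I + V{\left(K \right)}} = \frac{375533 - 42200}{158917 - 365} = \frac{333333}{158552}$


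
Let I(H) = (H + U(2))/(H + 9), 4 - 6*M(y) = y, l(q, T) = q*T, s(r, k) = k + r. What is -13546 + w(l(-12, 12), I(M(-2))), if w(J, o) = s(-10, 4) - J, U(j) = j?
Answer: -13408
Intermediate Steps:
l(q, T) = T*q
M(y) = ⅔ - y/6
I(H) = (2 + H)/(9 + H) (I(H) = (H + 2)/(H + 9) = (2 + H)/(9 + H))
w(J, o) = -6 - J (w(J, o) = (4 - 10) - J = -6 - J)
-13546 + w(l(-12, 12), I(M(-2))) = -13546 + (-6 - 12*(-12)) = -13546 + (-6 - 1*(-144)) = -13546 + (-6 + 144) = -13546 + 138 = -13408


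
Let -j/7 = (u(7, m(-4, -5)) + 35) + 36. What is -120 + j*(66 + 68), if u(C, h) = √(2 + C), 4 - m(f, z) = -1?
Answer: -69532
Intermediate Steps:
m(f, z) = 5 (m(f, z) = 4 - 1*(-1) = 4 + 1 = 5)
j = -518 (j = -7*((√(2 + 7) + 35) + 36) = -7*((√9 + 35) + 36) = -7*((3 + 35) + 36) = -7*(38 + 36) = -7*74 = -518)
-120 + j*(66 + 68) = -120 - 518*(66 + 68) = -120 - 518*134 = -120 - 69412 = -69532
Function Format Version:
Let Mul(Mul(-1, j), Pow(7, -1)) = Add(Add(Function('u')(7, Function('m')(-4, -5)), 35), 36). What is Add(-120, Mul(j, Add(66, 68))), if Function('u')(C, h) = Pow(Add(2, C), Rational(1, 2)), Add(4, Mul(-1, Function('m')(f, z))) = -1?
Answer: -69532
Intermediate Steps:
Function('m')(f, z) = 5 (Function('m')(f, z) = Add(4, Mul(-1, -1)) = Add(4, 1) = 5)
j = -518 (j = Mul(-7, Add(Add(Pow(Add(2, 7), Rational(1, 2)), 35), 36)) = Mul(-7, Add(Add(Pow(9, Rational(1, 2)), 35), 36)) = Mul(-7, Add(Add(3, 35), 36)) = Mul(-7, Add(38, 36)) = Mul(-7, 74) = -518)
Add(-120, Mul(j, Add(66, 68))) = Add(-120, Mul(-518, Add(66, 68))) = Add(-120, Mul(-518, 134)) = Add(-120, -69412) = -69532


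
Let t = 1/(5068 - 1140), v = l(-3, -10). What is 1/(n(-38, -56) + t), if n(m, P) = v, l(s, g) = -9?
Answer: -3928/35351 ≈ -0.11111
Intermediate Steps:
v = -9
n(m, P) = -9
t = 1/3928 ≈ 0.00025458
1/(n(-38, -56) + t) = 1/(-9 + 1/3928) = 1/(-35351/3928) = -3928/35351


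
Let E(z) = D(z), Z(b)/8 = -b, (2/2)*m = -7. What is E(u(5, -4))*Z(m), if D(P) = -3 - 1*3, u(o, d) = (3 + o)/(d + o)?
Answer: -336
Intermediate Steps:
u(o, d) = (3 + o)/(d + o)
m = -7
D(P) = -6 (D(P) = -3 - 3 = -6)
Z(b) = -8*b (Z(b) = 8*(-b) = -8*b)
E(z) = -6
E(u(5, -4))*Z(m) = -(-48)*(-7) = -6*56 = -336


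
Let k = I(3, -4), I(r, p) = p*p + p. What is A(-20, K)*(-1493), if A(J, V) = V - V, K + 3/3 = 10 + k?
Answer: 0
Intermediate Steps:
I(r, p) = p + p² (I(r, p) = p² + p = p + p²)
k = 12 (k = -4*(1 - 4) = -4*(-3) = 12)
K = 21 (K = -1 + (10 + 12) = -1 + 22 = 21)
A(J, V) = 0
A(-20, K)*(-1493) = 0*(-1493) = 0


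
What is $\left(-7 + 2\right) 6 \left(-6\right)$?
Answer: $180$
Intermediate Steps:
$\left(-7 + 2\right) 6 \left(-6\right) = \left(-5\right) \left(-36\right) = 180$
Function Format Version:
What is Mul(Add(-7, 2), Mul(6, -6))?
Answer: 180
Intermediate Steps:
Mul(Add(-7, 2), Mul(6, -6)) = Mul(-5, -36) = 180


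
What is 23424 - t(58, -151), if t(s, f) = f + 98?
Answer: 23477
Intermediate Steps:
t(s, f) = 98 + f
23424 - t(58, -151) = 23424 - (98 - 151) = 23424 - 1*(-53) = 23424 + 53 = 23477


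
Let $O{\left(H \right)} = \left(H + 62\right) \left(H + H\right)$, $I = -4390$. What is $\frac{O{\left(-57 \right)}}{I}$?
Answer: $\frac{57}{439} \approx 0.12984$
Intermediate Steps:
$O{\left(H \right)} = 2 H \left(62 + H\right)$ ($O{\left(H \right)} = \left(62 + H\right) 2 H = 2 H \left(62 + H\right)$)
$\frac{O{\left(-57 \right)}}{I} = \frac{2 \left(-57\right) \left(62 - 57\right)}{-4390} = 2 \left(-57\right) 5 \left(- \frac{1}{4390}\right) = \left(-570\right) \left(- \frac{1}{4390}\right) = \frac{57}{439}$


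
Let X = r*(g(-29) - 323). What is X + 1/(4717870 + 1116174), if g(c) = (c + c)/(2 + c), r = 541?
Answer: -27342314836025/157519188 ≈ -1.7358e+5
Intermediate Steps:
g(c) = 2*c/(2 + c) (g(c) = (2*c)/(2 + c) = 2*c/(2 + c))
X = -4686683/27 (X = 541*(2*(-29)/(2 - 29) - 323) = 541*(2*(-29)/(-27) - 323) = 541*(2*(-29)*(-1/27) - 323) = 541*(58/27 - 323) = 541*(-8663/27) = -4686683/27 ≈ -1.7358e+5)
X + 1/(4717870 + 1116174) = -4686683/27 + 1/(4717870 + 1116174) = -4686683/27 + 1/5834044 = -27342314836025/157519188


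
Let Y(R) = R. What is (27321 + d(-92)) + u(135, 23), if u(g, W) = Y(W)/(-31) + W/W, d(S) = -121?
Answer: 843208/31 ≈ 27200.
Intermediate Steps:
u(g, W) = 1 - W/31 (u(g, W) = W/(-31) + W/W = W*(-1/31) + 1 = -W/31 + 1 = 1 - W/31)
(27321 + d(-92)) + u(135, 23) = (27321 - 121) + (1 - 1/31*23) = 27200 + (1 - 23/31) = 27200 + 8/31 = 843208/31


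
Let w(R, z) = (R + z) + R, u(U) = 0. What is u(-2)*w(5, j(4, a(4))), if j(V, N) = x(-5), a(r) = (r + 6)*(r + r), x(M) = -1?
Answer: 0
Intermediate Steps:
a(r) = 2*r*(6 + r) (a(r) = (6 + r)*(2*r) = 2*r*(6 + r))
j(V, N) = -1
w(R, z) = z + 2*R
u(-2)*w(5, j(4, a(4))) = 0*(-1 + 2*5) = 0*(-1 + 10) = 0*9 = 0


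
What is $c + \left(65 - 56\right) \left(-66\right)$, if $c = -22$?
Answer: $-616$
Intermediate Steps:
$c + \left(65 - 56\right) \left(-66\right) = -22 + \left(65 - 56\right) \left(-66\right) = -22 + 9 \left(-66\right) = -22 - 594 = -616$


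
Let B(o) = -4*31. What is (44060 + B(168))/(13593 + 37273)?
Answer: 21968/25433 ≈ 0.86376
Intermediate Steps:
B(o) = -124
(44060 + B(168))/(13593 + 37273) = (44060 - 124)/(13593 + 37273) = 43936/50866 = 43936*(1/50866) = 21968/25433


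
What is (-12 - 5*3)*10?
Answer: -270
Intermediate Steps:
(-12 - 5*3)*10 = (-12 - 15)*10 = -27*10 = -270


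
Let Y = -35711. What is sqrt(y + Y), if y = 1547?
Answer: 6*I*sqrt(949) ≈ 184.83*I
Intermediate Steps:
sqrt(y + Y) = sqrt(1547 - 35711) = sqrt(-34164) = 6*I*sqrt(949)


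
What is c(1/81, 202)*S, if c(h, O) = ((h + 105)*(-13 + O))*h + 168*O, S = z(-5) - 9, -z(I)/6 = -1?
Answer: -8305990/81 ≈ -1.0254e+5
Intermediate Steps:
z(I) = 6 (z(I) = -6*(-1) = 6)
S = -3 (S = 6 - 9 = -3)
c(h, O) = 168*O + h*(-13 + O)*(105 + h) (c(h, O) = ((105 + h)*(-13 + O))*h + 168*O = ((-13 + O)*(105 + h))*h + 168*O = h*(-13 + O)*(105 + h) + 168*O = 168*O + h*(-13 + O)*(105 + h))
c(1/81, 202)*S = (-1365/81 - 13*(1/81)² + 168*202 + 202*(1/81)² + 105*202/81)*(-3) = (-1365*1/81 - 13*(1/81)² + 33936 + 202*(1/81)² + 105*202*(1/81))*(-3) = (-455/27 - 13*1/6561 + 33936 + 202*(1/6561) + 7070/27)*(-3) = (-455/27 - 13/6561 + 33936 + 202/6561 + 7070/27)*(-3) = (8305990/243)*(-3) = -8305990/81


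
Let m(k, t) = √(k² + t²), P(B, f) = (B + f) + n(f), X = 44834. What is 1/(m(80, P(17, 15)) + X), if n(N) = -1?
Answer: 44834/2010080195 - √7361/2010080195 ≈ 2.2262e-5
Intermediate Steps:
P(B, f) = -1 + B + f (P(B, f) = (B + f) - 1 = -1 + B + f)
1/(m(80, P(17, 15)) + X) = 1/(√(80² + (-1 + 17 + 15)²) + 44834) = 1/(√(6400 + 31²) + 44834) = 1/(√(6400 + 961) + 44834) = 1/(√7361 + 44834) = 1/(44834 + √7361)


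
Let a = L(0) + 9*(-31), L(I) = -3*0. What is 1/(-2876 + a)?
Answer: -1/3155 ≈ -0.00031696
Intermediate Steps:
L(I) = 0
a = -279 (a = 0 + 9*(-31) = 0 - 279 = -279)
1/(-2876 + a) = 1/(-2876 - 279) = 1/(-3155) = -1/3155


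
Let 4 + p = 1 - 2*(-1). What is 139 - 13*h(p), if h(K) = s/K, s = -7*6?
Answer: -407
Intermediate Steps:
s = -42 (s = -1*42 = -42)
p = -1 (p = -4 + (1 - 2*(-1)) = -4 + (1 + 2) = -4 + 3 = -1)
h(K) = -42/K
139 - 13*h(p) = 139 - (-546)/(-1) = 139 - (-546)*(-1) = 139 - 13*42 = 139 - 546 = -407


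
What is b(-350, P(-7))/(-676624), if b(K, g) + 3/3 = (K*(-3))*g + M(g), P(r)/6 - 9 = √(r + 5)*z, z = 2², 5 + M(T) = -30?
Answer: -7083/84578 - 1575*I*√2/42289 ≈ -0.083745 - 0.052671*I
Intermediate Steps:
M(T) = -35 (M(T) = -5 - 30 = -35)
z = 4
P(r) = 54 + 24*√(5 + r) (P(r) = 54 + 6*(√(r + 5)*4) = 54 + 6*(√(5 + r)*4) = 54 + 6*(4*√(5 + r)) = 54 + 24*√(5 + r))
b(K, g) = -36 - 3*K*g (b(K, g) = -1 + ((K*(-3))*g - 35) = -1 + ((-3*K)*g - 35) = -1 + (-3*K*g - 35) = -1 + (-35 - 3*K*g) = -36 - 3*K*g)
b(-350, P(-7))/(-676624) = (-36 - 3*(-350)*(54 + 24*√(5 - 7)))/(-676624) = (-36 - 3*(-350)*(54 + 24*√(-2)))*(-1/676624) = (-36 - 3*(-350)*(54 + 24*(I*√2)))*(-1/676624) = (-36 - 3*(-350)*(54 + 24*I*√2))*(-1/676624) = (-36 + (56700 + 25200*I*√2))*(-1/676624) = (56664 + 25200*I*√2)*(-1/676624) = -7083/84578 - 1575*I*√2/42289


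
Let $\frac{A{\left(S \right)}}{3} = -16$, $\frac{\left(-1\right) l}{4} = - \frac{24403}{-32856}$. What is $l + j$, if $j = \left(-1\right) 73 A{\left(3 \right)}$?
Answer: $\frac{28757453}{8214} \approx 3501.0$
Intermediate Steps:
$l = - \frac{24403}{8214}$ ($l = - 4 \left(- \frac{24403}{-32856}\right) = - 4 \left(\left(-24403\right) \left(- \frac{1}{32856}\right)\right) = \left(-4\right) \frac{24403}{32856} = - \frac{24403}{8214} \approx -2.9709$)
$A{\left(S \right)} = -48$ ($A{\left(S \right)} = 3 \left(-16\right) = -48$)
$j = 3504$ ($j = \left(-1\right) 73 \left(-48\right) = \left(-73\right) \left(-48\right) = 3504$)
$l + j = - \frac{24403}{8214} + 3504 = \frac{28757453}{8214}$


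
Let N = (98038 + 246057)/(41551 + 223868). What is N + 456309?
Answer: 121113422566/265419 ≈ 4.5631e+5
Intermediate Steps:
N = 344095/265419 ≈ 1.2964
N + 456309 = 344095/265419 + 456309 = 121113422566/265419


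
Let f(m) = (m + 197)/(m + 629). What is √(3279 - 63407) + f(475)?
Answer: 14/23 + 4*I*√3758 ≈ 0.6087 + 245.21*I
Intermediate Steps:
f(m) = (197 + m)/(629 + m)
√(3279 - 63407) + f(475) = √(3279 - 63407) + (197 + 475)/(629 + 475) = √(-60128) + 672/1104 = 4*I*√3758 + (1/1104)*672 = 4*I*√3758 + 14/23 = 14/23 + 4*I*√3758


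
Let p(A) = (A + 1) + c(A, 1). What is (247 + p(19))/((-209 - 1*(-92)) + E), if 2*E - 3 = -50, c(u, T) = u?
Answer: -572/281 ≈ -2.0356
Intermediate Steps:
E = -47/2 (E = 3/2 + (½)*(-50) = 3/2 - 25 = -47/2 ≈ -23.500)
p(A) = 1 + 2*A (p(A) = (A + 1) + A = (1 + A) + A = 1 + 2*A)
(247 + p(19))/((-209 - 1*(-92)) + E) = (247 + (1 + 2*19))/((-209 - 1*(-92)) - 47/2) = (247 + (1 + 38))/((-209 + 92) - 47/2) = (247 + 39)/(-117 - 47/2) = 286/(-281/2) = 286*(-2/281) = -572/281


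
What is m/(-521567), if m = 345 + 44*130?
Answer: -6065/521567 ≈ -0.011628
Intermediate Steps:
m = 6065 (m = 345 + 5720 = 6065)
m/(-521567) = 6065/(-521567) = 6065*(-1/521567) = -6065/521567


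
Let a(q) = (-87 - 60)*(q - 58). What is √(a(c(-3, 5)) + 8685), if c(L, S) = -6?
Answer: √18093 ≈ 134.51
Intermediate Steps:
a(q) = 8526 - 147*q (a(q) = -147*(-58 + q) = 8526 - 147*q)
√(a(c(-3, 5)) + 8685) = √((8526 - 147*(-6)) + 8685) = √((8526 + 882) + 8685) = √(9408 + 8685) = √18093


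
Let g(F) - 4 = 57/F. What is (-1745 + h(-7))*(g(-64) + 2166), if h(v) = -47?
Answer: -3887044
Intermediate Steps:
g(F) = 4 + 57/F
(-1745 + h(-7))*(g(-64) + 2166) = (-1745 - 47)*((4 + 57/(-64)) + 2166) = -1792*((4 + 57*(-1/64)) + 2166) = -1792*((4 - 57/64) + 2166) = -1792*(199/64 + 2166) = -1792*138823/64 = -3887044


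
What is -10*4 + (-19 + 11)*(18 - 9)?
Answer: -112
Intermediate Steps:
-10*4 + (-19 + 11)*(18 - 9) = -40 - 8*9 = -40 - 72 = -112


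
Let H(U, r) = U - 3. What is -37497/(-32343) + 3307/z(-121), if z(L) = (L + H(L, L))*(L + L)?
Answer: 776718477/639205490 ≈ 1.2151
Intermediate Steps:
H(U, r) = -3 + U
z(L) = 2*L*(-3 + 2*L) (z(L) = (L + (-3 + L))*(L + L) = (-3 + 2*L)*(2*L) = 2*L*(-3 + 2*L))
-37497/(-32343) + 3307/z(-121) = -37497/(-32343) + 3307/((2*(-121)*(-3 + 2*(-121)))) = -37497*(-1/32343) + 3307/((2*(-121)*(-3 - 242))) = 12499/10781 + 3307/((2*(-121)*(-245))) = 12499/10781 + 3307/59290 = 776718477/639205490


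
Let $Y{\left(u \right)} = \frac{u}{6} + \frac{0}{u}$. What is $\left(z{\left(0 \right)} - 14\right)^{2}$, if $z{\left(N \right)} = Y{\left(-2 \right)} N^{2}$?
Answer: $196$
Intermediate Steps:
$Y{\left(u \right)} = \frac{u}{6}$ ($Y{\left(u \right)} = u \frac{1}{6} + 0 = \frac{u}{6} + 0 = \frac{u}{6}$)
$z{\left(N \right)} = - \frac{N^{2}}{3}$ ($z{\left(N \right)} = \frac{1}{6} \left(-2\right) N^{2} = - \frac{N^{2}}{3}$)
$\left(z{\left(0 \right)} - 14\right)^{2} = \left(- \frac{0^{2}}{3} - 14\right)^{2} = \left(\left(- \frac{1}{3}\right) 0 - 14\right)^{2} = \left(0 - 14\right)^{2} = \left(-14\right)^{2} = 196$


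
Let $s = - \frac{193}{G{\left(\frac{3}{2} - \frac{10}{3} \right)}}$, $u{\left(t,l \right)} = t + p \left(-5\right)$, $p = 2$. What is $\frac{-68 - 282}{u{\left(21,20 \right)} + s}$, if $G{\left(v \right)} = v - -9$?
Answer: $\frac{3010}{137} \approx 21.971$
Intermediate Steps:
$G{\left(v \right)} = 9 + v$ ($G{\left(v \right)} = v + 9 = 9 + v$)
$u{\left(t,l \right)} = -10 + t$ ($u{\left(t,l \right)} = t + 2 \left(-5\right) = t - 10 = -10 + t$)
$s = - \frac{1158}{43}$ ($s = - \frac{193}{9 + \left(\frac{3}{2} - \frac{10}{3}\right)} = - \frac{193}{9 - \frac{11}{6}} = - \frac{193}{\frac{43}{6}} = \left(-193\right) \frac{6}{43} = - \frac{1158}{43} \approx -26.93$)
$\frac{-68 - 282}{u{\left(21,20 \right)} + s} = \frac{-68 - 282}{\left(-10 + 21\right) - \frac{1158}{43}} = - \frac{350}{11 - \frac{1158}{43}} = - \frac{350}{- \frac{685}{43}} = \left(-350\right) \left(- \frac{43}{685}\right) = \frac{3010}{137}$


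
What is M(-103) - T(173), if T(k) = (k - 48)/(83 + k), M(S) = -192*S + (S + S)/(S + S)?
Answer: 5062787/256 ≈ 19777.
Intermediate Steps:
M(S) = 1 - 192*S (M(S) = -192*S + (2*S)/((2*S)) = -192*S + (2*S)*(1/(2*S)) = -192*S + 1 = 1 - 192*S)
T(k) = (-48 + k)/(83 + k)
M(-103) - T(173) = (1 - 192*(-103)) - (-48 + 173)/(83 + 173) = (1 + 19776) - 125/256 = 19777 - 125/256 = 5062787/256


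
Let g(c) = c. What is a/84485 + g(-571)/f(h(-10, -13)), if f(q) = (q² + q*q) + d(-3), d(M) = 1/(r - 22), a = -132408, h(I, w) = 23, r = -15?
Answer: -1393605151/661433065 ≈ -2.1069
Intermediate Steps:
d(M) = -1/37 (d(M) = 1/(-15 - 22) = 1/(-37) = -1/37)
f(q) = -1/37 + 2*q² (f(q) = (q² + q*q) - 1/37 = (q² + q²) - 1/37 = 2*q² - 1/37 = -1/37 + 2*q²)
a/84485 + g(-571)/f(h(-10, -13)) = -132408/84485 - 571/(-1/37 + 2*23²) = -132408*1/84485 - 571/(-1/37 + 2*529) = -132408/84485 - 571/(-1/37 + 1058) = -132408/84485 - 571/39145/37 = -132408/84485 - 571*37/39145 = -132408/84485 - 21127/39145 = -1393605151/661433065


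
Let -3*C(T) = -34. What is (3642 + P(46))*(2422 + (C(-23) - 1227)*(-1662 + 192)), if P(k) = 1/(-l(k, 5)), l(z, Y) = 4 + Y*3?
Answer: 123824710044/19 ≈ 6.5171e+9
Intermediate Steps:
l(z, Y) = 4 + 3*Y
C(T) = 34/3 (C(T) = -⅓*(-34) = 34/3)
P(k) = -1/19 (P(k) = 1/(-(4 + 3*5)) = 1/(-(4 + 15)) = 1/(-1*19) = 1/(-19) = -1/19)
(3642 + P(46))*(2422 + (C(-23) - 1227)*(-1662 + 192)) = (3642 - 1/19)*(2422 + (34/3 - 1227)*(-1662 + 192)) = 69197*(2422 - 3647/3*(-1470))/19 = 69197*(2422 + 1787030)/19 = (69197/19)*1789452 = 123824710044/19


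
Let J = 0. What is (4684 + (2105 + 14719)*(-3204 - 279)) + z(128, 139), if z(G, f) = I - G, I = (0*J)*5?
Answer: -58593436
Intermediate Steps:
I = 0 (I = (0*0)*5 = 0*5 = 0)
z(G, f) = -G (z(G, f) = 0 - G = -G)
(4684 + (2105 + 14719)*(-3204 - 279)) + z(128, 139) = (4684 + (2105 + 14719)*(-3204 - 279)) - 1*128 = (4684 + 16824*(-3483)) - 128 = (4684 - 58597992) - 128 = -58593308 - 128 = -58593436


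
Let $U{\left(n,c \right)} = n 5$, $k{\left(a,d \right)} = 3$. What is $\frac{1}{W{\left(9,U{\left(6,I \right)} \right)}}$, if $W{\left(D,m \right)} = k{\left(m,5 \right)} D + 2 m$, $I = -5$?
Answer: $\frac{1}{87} \approx 0.011494$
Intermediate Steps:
$U{\left(n,c \right)} = 5 n$
$W{\left(D,m \right)} = 2 m + 3 D$ ($W{\left(D,m \right)} = 3 D + 2 m = 2 m + 3 D$)
$\frac{1}{W{\left(9,U{\left(6,I \right)} \right)}} = \frac{1}{2 \cdot 5 \cdot 6 + 3 \cdot 9} = \frac{1}{2 \cdot 30 + 27} = \frac{1}{60 + 27} = \frac{1}{87}$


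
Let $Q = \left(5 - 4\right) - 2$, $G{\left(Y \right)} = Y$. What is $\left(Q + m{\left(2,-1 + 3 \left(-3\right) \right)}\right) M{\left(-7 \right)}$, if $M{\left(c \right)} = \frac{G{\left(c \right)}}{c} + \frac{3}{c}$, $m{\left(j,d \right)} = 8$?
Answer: $4$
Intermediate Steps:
$M{\left(c \right)} = 1 + \frac{3}{c}$ ($M{\left(c \right)} = \frac{c}{c} + \frac{3}{c} = 1 + \frac{3}{c}$)
$Q = -1$ ($Q = 1 - 2 = -1$)
$\left(Q + m{\left(2,-1 + 3 \left(-3\right) \right)}\right) M{\left(-7 \right)} = \left(-1 + 8\right) \frac{3 - 7}{-7} = 7 \left(\left(- \frac{1}{7}\right) \left(-4\right)\right) = 7 \cdot \frac{4}{7} = 4$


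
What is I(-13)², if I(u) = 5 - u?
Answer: 324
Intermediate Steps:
I(-13)² = (5 - 1*(-13))² = (5 + 13)² = 18² = 324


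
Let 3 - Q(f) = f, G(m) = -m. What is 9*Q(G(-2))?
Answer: 9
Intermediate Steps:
Q(f) = 3 - f
9*Q(G(-2)) = 9*(3 - (-1)*(-2)) = 9*(3 - 1*2) = 9*(3 - 2) = 9*1 = 9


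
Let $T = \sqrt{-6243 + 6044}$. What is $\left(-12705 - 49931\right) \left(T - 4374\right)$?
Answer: $273969864 - 62636 i \sqrt{199} \approx 2.7397 \cdot 10^{8} - 8.8359 \cdot 10^{5} i$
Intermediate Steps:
$T = i \sqrt{199}$ ($T = \sqrt{-199} = i \sqrt{199} \approx 14.107 i$)
$\left(-12705 - 49931\right) \left(T - 4374\right) = \left(-12705 - 49931\right) \left(i \sqrt{199} - 4374\right) = - 62636 \left(-4374 + i \sqrt{199}\right) = 273969864 - 62636 i \sqrt{199}$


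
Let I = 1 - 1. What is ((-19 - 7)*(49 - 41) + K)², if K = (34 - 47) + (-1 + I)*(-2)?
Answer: 47961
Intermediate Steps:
I = 0
K = -11 (K = (34 - 47) + (-1 + 0)*(-2) = -13 - 1*(-2) = -13 + 2 = -11)
((-19 - 7)*(49 - 41) + K)² = ((-19 - 7)*(49 - 41) - 11)² = (-26*8 - 11)² = (-208 - 11)² = (-219)² = 47961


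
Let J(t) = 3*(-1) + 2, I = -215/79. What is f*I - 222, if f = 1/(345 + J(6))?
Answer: -140309/632 ≈ -222.01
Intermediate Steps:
I = -215/79 (I = -215*1/79 = -215/79 ≈ -2.7215)
J(t) = -1 (J(t) = -3 + 2 = -1)
f = 1/344 (f = 1/(345 - 1) = 1/344 ≈ 0.0029070)
f*I - 222 = (1/344)*(-215/79) - 222 = -5/632 - 222 = -140309/632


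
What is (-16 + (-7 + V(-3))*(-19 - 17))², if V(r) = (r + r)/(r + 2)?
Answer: 400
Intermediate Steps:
V(r) = 2*r/(2 + r) (V(r) = (2*r)/(2 + r) = 2*r/(2 + r))
(-16 + (-7 + V(-3))*(-19 - 17))² = (-16 + (-7 + 2*(-3)/(2 - 3))*(-19 - 17))² = (-16 + (-7 + 2*(-3)/(-1))*(-36))² = (-16 + (-7 + 2*(-3)*(-1))*(-36))² = (-16 + (-7 + 6)*(-36))² = (-16 - 1*(-36))² = (-16 + 36)² = 20² = 400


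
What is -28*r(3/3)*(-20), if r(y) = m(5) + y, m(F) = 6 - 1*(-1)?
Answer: 4480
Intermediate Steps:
m(F) = 7 (m(F) = 6 + 1 = 7)
r(y) = 7 + y
-28*r(3/3)*(-20) = -28*(7 + 3/3)*(-20) = -28*(7 + 3*(1/3))*(-20) = -28*(7 + 1)*(-20) = -28*8*(-20) = -224*(-20) = 4480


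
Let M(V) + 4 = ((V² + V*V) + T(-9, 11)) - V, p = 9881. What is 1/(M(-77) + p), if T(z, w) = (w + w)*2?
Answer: 1/21856 ≈ 4.5754e-5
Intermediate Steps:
T(z, w) = 4*w (T(z, w) = (2*w)*2 = 4*w)
M(V) = 40 - V + 2*V² (M(V) = -4 + (((V² + V*V) + 4*11) - V) = -4 + (((V² + V²) + 44) - V) = -4 + ((2*V² + 44) - V) = -4 + ((44 + 2*V²) - V) = -4 + (44 - V + 2*V²) = 40 - V + 2*V²)
1/(M(-77) + p) = 1/((40 - 1*(-77) + 2*(-77)²) + 9881) = 1/((40 + 77 + 2*5929) + 9881) = 1/((40 + 77 + 11858) + 9881) = 1/(11975 + 9881) = 1/21856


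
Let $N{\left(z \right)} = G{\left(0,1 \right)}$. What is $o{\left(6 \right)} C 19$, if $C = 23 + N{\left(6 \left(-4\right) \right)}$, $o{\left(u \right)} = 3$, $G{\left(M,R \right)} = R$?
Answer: $1368$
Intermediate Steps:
$N{\left(z \right)} = 1$
$C = 24$ ($C = 23 + 1 = 24$)
$o{\left(6 \right)} C 19 = 3 \cdot 24 \cdot 19 = 72 \cdot 19 = 1368$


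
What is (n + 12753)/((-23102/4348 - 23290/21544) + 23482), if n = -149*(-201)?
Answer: 500004721128/274879717247 ≈ 1.8190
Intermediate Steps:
n = 29949
(n + 12753)/((-23102/4348 - 23290/21544) + 23482) = (29949 + 12753)/((-23102/4348 - 23290/21544) + 23482) = 42702/((-23102*1/4348 - 23290*1/21544) + 23482) = 42702/((-11551/2174 - 11645/10772) + 23482) = 42702/(-74871801/11709164 + 23482) = 42702/(274879717247/11709164) = 42702*(11709164/274879717247) = 500004721128/274879717247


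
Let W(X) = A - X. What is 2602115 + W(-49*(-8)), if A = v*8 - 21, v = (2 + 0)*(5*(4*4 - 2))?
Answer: 2602822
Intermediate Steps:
v = 140 (v = 2*(5*(16 - 2)) = 2*(5*14) = 2*70 = 140)
A = 1099 (A = 140*8 - 21 = 1120 - 21 = 1099)
W(X) = 1099 - X
2602115 + W(-49*(-8)) = 2602115 + (1099 - (-49)*(-8)) = 2602115 + (1099 - 1*392) = 2602115 + (1099 - 392) = 2602115 + 707 = 2602822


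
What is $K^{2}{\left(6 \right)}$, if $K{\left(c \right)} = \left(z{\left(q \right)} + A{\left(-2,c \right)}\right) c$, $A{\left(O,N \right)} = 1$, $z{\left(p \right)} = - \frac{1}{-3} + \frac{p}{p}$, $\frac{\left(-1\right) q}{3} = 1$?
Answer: $196$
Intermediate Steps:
$q = -3$ ($q = \left(-3\right) 1 = -3$)
$z{\left(p \right)} = \frac{4}{3}$ ($z{\left(p \right)} = \left(-1\right) \left(- \frac{1}{3}\right) + 1 = \frac{1}{3} + 1 = \frac{4}{3}$)
$K{\left(c \right)} = \frac{7 c}{3}$ ($K{\left(c \right)} = \left(\frac{4}{3} + 1\right) c = \frac{7 c}{3}$)
$K^{2}{\left(6 \right)} = \left(\frac{7}{3} \cdot 6\right)^{2} = 14^{2} = 196$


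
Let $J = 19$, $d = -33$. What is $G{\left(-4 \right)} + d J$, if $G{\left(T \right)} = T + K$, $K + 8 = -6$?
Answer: $-645$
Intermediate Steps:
$K = -14$ ($K = -8 - 6 = -14$)
$G{\left(T \right)} = -14 + T$ ($G{\left(T \right)} = T - 14 = -14 + T$)
$G{\left(-4 \right)} + d J = \left(-14 - 4\right) - 627 = -18 - 627 = -645$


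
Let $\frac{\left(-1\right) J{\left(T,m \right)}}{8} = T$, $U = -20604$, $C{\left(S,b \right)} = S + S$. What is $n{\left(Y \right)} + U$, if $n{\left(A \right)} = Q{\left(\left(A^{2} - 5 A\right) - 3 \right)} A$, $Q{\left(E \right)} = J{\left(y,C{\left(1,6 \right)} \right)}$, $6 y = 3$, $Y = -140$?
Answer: $-20044$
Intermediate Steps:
$C{\left(S,b \right)} = 2 S$
$y = \frac{1}{2}$ ($y = \frac{1}{6} \cdot 3 = \frac{1}{2} \approx 0.5$)
$J{\left(T,m \right)} = - 8 T$
$Q{\left(E \right)} = -4$ ($Q{\left(E \right)} = \left(-8\right) \frac{1}{2} = -4$)
$n{\left(A \right)} = - 4 A$
$n{\left(Y \right)} + U = \left(-4\right) \left(-140\right) - 20604 = 560 - 20604 = -20044$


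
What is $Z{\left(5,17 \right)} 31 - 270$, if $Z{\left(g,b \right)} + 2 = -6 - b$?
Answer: $-1045$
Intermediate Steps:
$Z{\left(g,b \right)} = -8 - b$ ($Z{\left(g,b \right)} = -2 - \left(6 + b\right) = -8 - b$)
$Z{\left(5,17 \right)} 31 - 270 = \left(-8 - 17\right) 31 - 270 = \left(-25\right) 31 - 270 = -775 - 270 = -1045$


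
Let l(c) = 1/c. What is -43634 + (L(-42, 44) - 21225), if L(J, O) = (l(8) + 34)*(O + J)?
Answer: -259163/4 ≈ -64791.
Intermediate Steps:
L(J, O) = 273*J/8 + 273*O/8 (L(J, O) = (1/8 + 34)*(O + J) = (1/8 + 34)*(J + O) = 273*(J + O)/8 = 273*J/8 + 273*O/8)
-43634 + (L(-42, 44) - 21225) = -43634 + (((273/8)*(-42) + (273/8)*44) - 21225) = -43634 + ((-5733/4 + 3003/2) - 21225) = -43634 + (273/4 - 21225) = -43634 - 84627/4 = -259163/4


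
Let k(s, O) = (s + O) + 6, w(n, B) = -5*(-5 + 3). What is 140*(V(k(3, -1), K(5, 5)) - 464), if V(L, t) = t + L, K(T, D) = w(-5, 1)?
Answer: -62440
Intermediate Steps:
w(n, B) = 10 (w(n, B) = -5*(-2) = 10)
k(s, O) = 6 + O + s (k(s, O) = (O + s) + 6 = 6 + O + s)
K(T, D) = 10
V(L, t) = L + t
140*(V(k(3, -1), K(5, 5)) - 464) = 140*(((6 - 1 + 3) + 10) - 464) = 140*((8 + 10) - 464) = 140*(18 - 464) = 140*(-446) = -62440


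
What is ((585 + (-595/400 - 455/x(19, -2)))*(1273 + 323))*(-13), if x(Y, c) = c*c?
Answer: -194932647/20 ≈ -9.7466e+6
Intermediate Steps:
x(Y, c) = c²
((585 + (-595/400 - 455/x(19, -2)))*(1273 + 323))*(-13) = ((585 + (-595/400 - 455/((-2)²)))*(1273 + 323))*(-13) = ((585 + (-595*1/400 - 455/4))*1596)*(-13) = ((585 + (-119/80 - 455*¼))*1596)*(-13) = ((585 + (-119/80 - 455/4))*1596)*(-13) = ((585 - 9219/80)*1596)*(-13) = ((37581/80)*1596)*(-13) = (14994819/20)*(-13) = -194932647/20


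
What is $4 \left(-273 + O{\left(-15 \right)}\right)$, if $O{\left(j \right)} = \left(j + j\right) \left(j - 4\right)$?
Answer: $1188$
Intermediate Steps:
$O{\left(j \right)} = 2 j \left(-4 + j\right)$
$4 \left(-273 + O{\left(-15 \right)}\right) = 4 \left(-273 + 2 \left(-15\right) \left(-4 - 15\right)\right) = 4 \left(-273 + 2 \left(-15\right) \left(-19\right)\right) = 4 \left(-273 + 570\right) = 4 \cdot 297 = 1188$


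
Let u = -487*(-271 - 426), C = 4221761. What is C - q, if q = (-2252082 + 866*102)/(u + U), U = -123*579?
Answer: 566185671346/134111 ≈ 4.2218e+6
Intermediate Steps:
u = 339439 (u = -487*(-697) = 339439)
U = -71217
q = -1081875/134111 (q = (-2252082 + 866*102)/(339439 - 71217) = (-2252082 + 88332)/268222 = -2163750*1/268222 = -1081875/134111 ≈ -8.0670)
C - q = 4221761 - 1*(-1081875/134111) = 4221761 + 1081875/134111 = 566185671346/134111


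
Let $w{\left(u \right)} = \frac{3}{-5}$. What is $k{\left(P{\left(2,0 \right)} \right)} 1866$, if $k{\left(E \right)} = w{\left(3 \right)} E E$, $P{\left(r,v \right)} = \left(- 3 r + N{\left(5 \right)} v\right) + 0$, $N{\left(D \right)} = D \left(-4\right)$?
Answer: $- \frac{201528}{5} \approx -40306.0$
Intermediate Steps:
$w{\left(u \right)} = - \frac{3}{5}$ ($w{\left(u \right)} = 3 \left(- \frac{1}{5}\right) = - \frac{3}{5}$)
$N{\left(D \right)} = - 4 D$
$P{\left(r,v \right)} = - 20 v - 3 r$ ($P{\left(r,v \right)} = \left(- 3 r + \left(-4\right) 5 v\right) + 0 = \left(- 3 r - 20 v\right) + 0 = \left(- 20 v - 3 r\right) + 0 = - 20 v - 3 r$)
$k{\left(E \right)} = - \frac{3 E^{2}}{5}$ ($k{\left(E \right)} = - \frac{3 E}{5} E = - \frac{3 E^{2}}{5}$)
$k{\left(P{\left(2,0 \right)} \right)} 1866 = - \frac{3 \left(\left(-20\right) 0 - 6\right)^{2}}{5} \cdot 1866 = - \frac{3 \left(0 - 6\right)^{2}}{5} \cdot 1866 = - \frac{3 \left(-6\right)^{2}}{5} \cdot 1866 = \left(- \frac{3}{5}\right) 36 \cdot 1866 = \left(- \frac{108}{5}\right) 1866 = - \frac{201528}{5}$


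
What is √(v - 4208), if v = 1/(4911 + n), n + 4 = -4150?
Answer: I*√2411389435/757 ≈ 64.869*I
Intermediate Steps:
n = -4154 (n = -4 - 4150 = -4154)
v = 1/757 (v = 1/(4911 - 4154) = 1/757 ≈ 0.0013210)
√(v - 4208) = √(1/757 - 4208) = √(-3185455/757) = I*√2411389435/757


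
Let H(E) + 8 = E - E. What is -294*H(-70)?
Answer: 2352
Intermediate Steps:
H(E) = -8 (H(E) = -8 + (E - E) = -8 + 0 = -8)
-294*H(-70) = -294*(-8) = 2352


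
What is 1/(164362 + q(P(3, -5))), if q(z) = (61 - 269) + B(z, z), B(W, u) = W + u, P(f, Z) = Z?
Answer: 1/164144 ≈ 6.0922e-6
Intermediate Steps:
q(z) = -208 + 2*z (q(z) = (61 - 269) + (z + z) = -208 + 2*z)
1/(164362 + q(P(3, -5))) = 1/(164362 + (-208 + 2*(-5))) = 1/(164362 + (-208 - 10)) = 1/(164362 - 218) = 1/164144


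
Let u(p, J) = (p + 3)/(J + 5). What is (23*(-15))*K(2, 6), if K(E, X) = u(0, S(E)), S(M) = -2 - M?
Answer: -1035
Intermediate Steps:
u(p, J) = (3 + p)/(5 + J)
K(E, X) = 3/(3 - E) (K(E, X) = (3 + 0)/(5 + (-2 - E)) = 3/(3 - E))
(23*(-15))*K(2, 6) = (23*(-15))*(-3/(-3 + 2)) = -(-1035)/(-1) = -(-1035)*(-1) = -345*3 = -1035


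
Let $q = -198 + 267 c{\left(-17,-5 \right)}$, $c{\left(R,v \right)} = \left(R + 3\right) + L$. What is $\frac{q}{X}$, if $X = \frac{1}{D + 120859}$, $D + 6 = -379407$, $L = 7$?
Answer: $534431118$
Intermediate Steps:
$D = -379413$ ($D = -6 - 379407 = -379413$)
$c{\left(R,v \right)} = 10 + R$ ($c{\left(R,v \right)} = \left(R + 3\right) + 7 = \left(3 + R\right) + 7 = 10 + R$)
$X = - \frac{1}{258554}$ ($X = \frac{1}{-379413 + 120859} = \frac{1}{-258554} = - \frac{1}{258554} \approx -3.8677 \cdot 10^{-6}$)
$q = -2067$ ($q = -198 + 267 \left(10 - 17\right) = -198 + 267 \left(-7\right) = -198 - 1869 = -2067$)
$\frac{q}{X} = - \frac{2067}{- \frac{1}{258554}} = \left(-2067\right) \left(-258554\right) = 534431118$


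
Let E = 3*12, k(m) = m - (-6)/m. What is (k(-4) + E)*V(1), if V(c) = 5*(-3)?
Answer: -915/2 ≈ -457.50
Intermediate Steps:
k(m) = m + 6/m
V(c) = -15
E = 36
(k(-4) + E)*V(1) = ((-4 + 6/(-4)) + 36)*(-15) = ((-4 + 6*(-¼)) + 36)*(-15) = ((-4 - 3/2) + 36)*(-15) = (-11/2 + 36)*(-15) = (61/2)*(-15) = -915/2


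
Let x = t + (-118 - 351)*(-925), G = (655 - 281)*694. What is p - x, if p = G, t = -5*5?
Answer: -174244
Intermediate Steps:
G = 259556 (G = 374*694 = 259556)
t = -25
x = 433800 (x = -25 + (-118 - 351)*(-925) = -25 - 469*(-925) = -25 + 433825 = 433800)
p = 259556
p - x = 259556 - 1*433800 = 259556 - 433800 = -174244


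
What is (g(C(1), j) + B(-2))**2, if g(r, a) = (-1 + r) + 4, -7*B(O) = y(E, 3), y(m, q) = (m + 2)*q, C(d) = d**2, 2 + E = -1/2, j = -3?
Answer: 3481/196 ≈ 17.760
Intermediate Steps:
E = -5/2 (E = -2 - 1/2 = -5/2 ≈ -2.5000)
y(m, q) = q*(2 + m) (y(m, q) = (2 + m)*q = q*(2 + m))
B(O) = 3/14 (B(O) = -3*(2 - 5/2)/7 = -3*(-1)/(7*2) = -1/7*(-3/2) = 3/14)
g(r, a) = 3 + r
(g(C(1), j) + B(-2))**2 = ((3 + 1**2) + 3/14)**2 = ((3 + 1) + 3/14)**2 = (4 + 3/14)**2 = (59/14)**2 = 3481/196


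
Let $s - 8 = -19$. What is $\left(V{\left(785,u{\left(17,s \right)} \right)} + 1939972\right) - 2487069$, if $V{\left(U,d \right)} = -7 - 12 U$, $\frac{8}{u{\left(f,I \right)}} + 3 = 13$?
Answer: $-556524$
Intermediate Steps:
$s = -11$ ($s = 8 - 19 = -11$)
$u{\left(f,I \right)} = \frac{4}{5}$ ($u{\left(f,I \right)} = \frac{8}{-3 + 13} = \frac{8}{10} = 8 \cdot \frac{1}{10} = \frac{4}{5}$)
$\left(V{\left(785,u{\left(17,s \right)} \right)} + 1939972\right) - 2487069 = \left(\left(-7 - 9420\right) + 1939972\right) - 2487069 = \left(-9427 + 1939972\right) - 2487069 = 1930545 - 2487069 = -556524$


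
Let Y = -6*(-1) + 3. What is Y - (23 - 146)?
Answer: 132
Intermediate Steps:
Y = 9 (Y = 6 + 3 = 9)
Y - (23 - 146) = 9 - (23 - 146) = 9 - 1*(-123) = 9 + 123 = 132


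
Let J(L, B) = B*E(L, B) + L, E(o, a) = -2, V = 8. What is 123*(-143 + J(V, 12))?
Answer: -19557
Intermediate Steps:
J(L, B) = L - 2*B (J(L, B) = B*(-2) + L = -2*B + L = L - 2*B)
123*(-143 + J(V, 12)) = 123*(-143 + (8 - 2*12)) = 123*(-143 + (8 - 24)) = 123*(-143 - 16) = 123*(-159) = -19557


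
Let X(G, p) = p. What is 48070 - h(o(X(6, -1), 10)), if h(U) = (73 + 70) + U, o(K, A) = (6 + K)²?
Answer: 47902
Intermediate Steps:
h(U) = 143 + U
48070 - h(o(X(6, -1), 10)) = 48070 - (143 + (6 - 1)²) = 48070 - (143 + 5²) = 48070 - (143 + 25) = 48070 - 1*168 = 48070 - 168 = 47902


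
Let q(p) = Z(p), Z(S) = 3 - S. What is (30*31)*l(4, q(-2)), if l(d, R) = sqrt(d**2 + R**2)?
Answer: 930*sqrt(41) ≈ 5954.9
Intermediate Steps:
q(p) = 3 - p
l(d, R) = sqrt(R**2 + d**2)
(30*31)*l(4, q(-2)) = (30*31)*sqrt((3 - 1*(-2))**2 + 4**2) = 930*sqrt((3 + 2)**2 + 16) = 930*sqrt(5**2 + 16) = 930*sqrt(25 + 16) = 930*sqrt(41)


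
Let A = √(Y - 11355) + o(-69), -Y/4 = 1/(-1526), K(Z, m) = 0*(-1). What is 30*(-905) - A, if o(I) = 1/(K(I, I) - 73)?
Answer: -1981949/73 - I*√6610527469/763 ≈ -27150.0 - 106.56*I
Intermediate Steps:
K(Z, m) = 0
Y = 2/763 (Y = -4/(-1526) = -4*(-1/1526) = 2/763 ≈ 0.0026212)
o(I) = -1/73 (o(I) = 1/(0 - 73) = 1/(-73) = -1/73)
A = -1/73 + I*√6610527469/763 (A = √(2/763 - 11355) - 1/73 = √(-8663863/763) - 1/73 = I*√6610527469/763 - 1/73 = -1/73 + I*√6610527469/763 ≈ -0.013699 + 106.56*I)
30*(-905) - A = 30*(-905) - (-1/73 + I*√6610527469/763) = -27150 + (1/73 - I*√6610527469/763) = -1981949/73 - I*√6610527469/763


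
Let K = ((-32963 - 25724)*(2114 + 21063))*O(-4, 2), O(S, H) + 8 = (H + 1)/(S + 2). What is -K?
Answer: -25843583381/2 ≈ -1.2922e+10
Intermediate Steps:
O(S, H) = -8 + (1 + H)/(2 + S) (O(S, H) = -8 + (H + 1)/(S + 2) = -8 + (1 + H)/(2 + S))
K = 25843583381/2 (K = ((-32963 - 25724)*(2114 + 21063))*((-15 + 2 - 8*(-4))/(2 - 4)) = (-58687*23177)*((-15 + 2 + 32)/(-2)) = -(-1360188599)*19/2 = -1360188599*(-19/2) = 25843583381/2 ≈ 1.2922e+10)
-K = -1*25843583381/2 = -25843583381/2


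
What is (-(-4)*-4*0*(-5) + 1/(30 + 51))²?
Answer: 1/6561 ≈ 0.00015242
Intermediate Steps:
(-(-4)*-4*0*(-5) + 1/(30 + 51))² = (-(-4)*0*(-5) + 1/81)² = (-(-4)*0 + 1/81)² = (-1*0 + 1/81)² = (0 + 1/81)² = (1/81)² = 1/6561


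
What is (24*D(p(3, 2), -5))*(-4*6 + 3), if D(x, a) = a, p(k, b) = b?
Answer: 2520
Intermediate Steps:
(24*D(p(3, 2), -5))*(-4*6 + 3) = (24*(-5))*(-4*6 + 3) = -120*(-24 + 3) = -120*(-21) = 2520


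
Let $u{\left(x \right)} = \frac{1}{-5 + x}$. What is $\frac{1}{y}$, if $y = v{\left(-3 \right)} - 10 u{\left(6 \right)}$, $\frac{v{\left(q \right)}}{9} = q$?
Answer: $- \frac{1}{37} \approx -0.027027$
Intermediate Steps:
$v{\left(q \right)} = 9 q$
$y = -37$ ($y = 9 \left(-3\right) - \frac{10}{-5 + 6} = -27 - \frac{10}{1} = -27 - 10 = -37$)
$\frac{1}{y} = \frac{1}{-37} = - \frac{1}{37}$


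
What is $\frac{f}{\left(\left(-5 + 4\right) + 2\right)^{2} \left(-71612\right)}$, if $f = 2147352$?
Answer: $- \frac{536838}{17903} \approx -29.986$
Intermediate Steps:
$\frac{f}{\left(\left(-5 + 4\right) + 2\right)^{2} \left(-71612\right)} = \frac{2147352}{\left(\left(-5 + 4\right) + 2\right)^{2} \left(-71612\right)} = \frac{2147352}{\left(-1 + 2\right)^{2} \left(-71612\right)} = \frac{2147352}{1^{2} \left(-71612\right)} = \frac{2147352}{1 \left(-71612\right)} = \frac{2147352}{-71612} = 2147352 \left(- \frac{1}{71612}\right) = - \frac{536838}{17903}$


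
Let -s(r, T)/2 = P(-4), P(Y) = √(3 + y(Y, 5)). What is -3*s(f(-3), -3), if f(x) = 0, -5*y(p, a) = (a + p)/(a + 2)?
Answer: 12*√910/35 ≈ 10.343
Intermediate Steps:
y(p, a) = -(a + p)/(5*(2 + a)) (y(p, a) = -(a + p)/(5*(a + 2)) = -(a + p)/(5*(2 + a)))
P(Y) = √(20/7 - Y/35) (P(Y) = √(3 + (-1*5 - Y)/(5*(2 + 5))) = √(3 + (⅕)*(-5 - Y)/7) = √(3 + (⅕)*(⅐)*(-5 - Y)) = √(3 + (-⅐ - Y/35)) = √(20/7 - Y/35))
s(r, T) = -4*√910/35 (s(r, T) = -2*√(3500 - 35*(-4))/35 = -2*√(3500 + 140)/35 = -2*√3640/35 = -2*2*√910/35 = -4*√910/35)
-3*s(f(-3), -3) = -(-12)*√910/35 = 12*√910/35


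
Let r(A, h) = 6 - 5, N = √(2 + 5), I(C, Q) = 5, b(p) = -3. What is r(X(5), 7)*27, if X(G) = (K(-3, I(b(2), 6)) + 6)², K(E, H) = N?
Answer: 27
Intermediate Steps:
N = √7 ≈ 2.6458
K(E, H) = √7
X(G) = (6 + √7)² (X(G) = (√7 + 6)² = (6 + √7)²)
r(A, h) = 1
r(X(5), 7)*27 = 1*27 = 27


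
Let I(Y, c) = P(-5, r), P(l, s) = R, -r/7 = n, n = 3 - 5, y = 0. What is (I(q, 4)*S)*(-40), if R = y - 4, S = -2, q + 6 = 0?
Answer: -320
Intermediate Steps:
q = -6 (q = -6 + 0 = -6)
n = -2
r = 14 (r = -7*(-2) = 14)
R = -4 (R = 0 - 4 = -4)
P(l, s) = -4
I(Y, c) = -4
(I(q, 4)*S)*(-40) = -4*(-2)*(-40) = 8*(-40) = -320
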